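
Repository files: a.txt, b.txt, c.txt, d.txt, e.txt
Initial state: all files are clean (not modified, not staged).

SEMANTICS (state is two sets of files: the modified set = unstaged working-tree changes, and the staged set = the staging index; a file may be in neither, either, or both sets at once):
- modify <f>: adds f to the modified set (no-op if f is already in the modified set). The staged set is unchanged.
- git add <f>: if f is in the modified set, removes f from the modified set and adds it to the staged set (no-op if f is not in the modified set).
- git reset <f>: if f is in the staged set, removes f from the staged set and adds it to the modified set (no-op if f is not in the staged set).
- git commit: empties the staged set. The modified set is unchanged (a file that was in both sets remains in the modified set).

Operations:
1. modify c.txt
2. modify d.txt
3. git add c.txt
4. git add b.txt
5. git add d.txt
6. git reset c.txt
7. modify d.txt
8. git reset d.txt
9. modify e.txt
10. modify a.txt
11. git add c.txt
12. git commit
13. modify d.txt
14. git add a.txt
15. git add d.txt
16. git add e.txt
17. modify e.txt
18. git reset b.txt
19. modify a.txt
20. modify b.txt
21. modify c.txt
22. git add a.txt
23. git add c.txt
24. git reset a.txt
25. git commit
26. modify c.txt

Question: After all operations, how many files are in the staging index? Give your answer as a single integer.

After op 1 (modify c.txt): modified={c.txt} staged={none}
After op 2 (modify d.txt): modified={c.txt, d.txt} staged={none}
After op 3 (git add c.txt): modified={d.txt} staged={c.txt}
After op 4 (git add b.txt): modified={d.txt} staged={c.txt}
After op 5 (git add d.txt): modified={none} staged={c.txt, d.txt}
After op 6 (git reset c.txt): modified={c.txt} staged={d.txt}
After op 7 (modify d.txt): modified={c.txt, d.txt} staged={d.txt}
After op 8 (git reset d.txt): modified={c.txt, d.txt} staged={none}
After op 9 (modify e.txt): modified={c.txt, d.txt, e.txt} staged={none}
After op 10 (modify a.txt): modified={a.txt, c.txt, d.txt, e.txt} staged={none}
After op 11 (git add c.txt): modified={a.txt, d.txt, e.txt} staged={c.txt}
After op 12 (git commit): modified={a.txt, d.txt, e.txt} staged={none}
After op 13 (modify d.txt): modified={a.txt, d.txt, e.txt} staged={none}
After op 14 (git add a.txt): modified={d.txt, e.txt} staged={a.txt}
After op 15 (git add d.txt): modified={e.txt} staged={a.txt, d.txt}
After op 16 (git add e.txt): modified={none} staged={a.txt, d.txt, e.txt}
After op 17 (modify e.txt): modified={e.txt} staged={a.txt, d.txt, e.txt}
After op 18 (git reset b.txt): modified={e.txt} staged={a.txt, d.txt, e.txt}
After op 19 (modify a.txt): modified={a.txt, e.txt} staged={a.txt, d.txt, e.txt}
After op 20 (modify b.txt): modified={a.txt, b.txt, e.txt} staged={a.txt, d.txt, e.txt}
After op 21 (modify c.txt): modified={a.txt, b.txt, c.txt, e.txt} staged={a.txt, d.txt, e.txt}
After op 22 (git add a.txt): modified={b.txt, c.txt, e.txt} staged={a.txt, d.txt, e.txt}
After op 23 (git add c.txt): modified={b.txt, e.txt} staged={a.txt, c.txt, d.txt, e.txt}
After op 24 (git reset a.txt): modified={a.txt, b.txt, e.txt} staged={c.txt, d.txt, e.txt}
After op 25 (git commit): modified={a.txt, b.txt, e.txt} staged={none}
After op 26 (modify c.txt): modified={a.txt, b.txt, c.txt, e.txt} staged={none}
Final staged set: {none} -> count=0

Answer: 0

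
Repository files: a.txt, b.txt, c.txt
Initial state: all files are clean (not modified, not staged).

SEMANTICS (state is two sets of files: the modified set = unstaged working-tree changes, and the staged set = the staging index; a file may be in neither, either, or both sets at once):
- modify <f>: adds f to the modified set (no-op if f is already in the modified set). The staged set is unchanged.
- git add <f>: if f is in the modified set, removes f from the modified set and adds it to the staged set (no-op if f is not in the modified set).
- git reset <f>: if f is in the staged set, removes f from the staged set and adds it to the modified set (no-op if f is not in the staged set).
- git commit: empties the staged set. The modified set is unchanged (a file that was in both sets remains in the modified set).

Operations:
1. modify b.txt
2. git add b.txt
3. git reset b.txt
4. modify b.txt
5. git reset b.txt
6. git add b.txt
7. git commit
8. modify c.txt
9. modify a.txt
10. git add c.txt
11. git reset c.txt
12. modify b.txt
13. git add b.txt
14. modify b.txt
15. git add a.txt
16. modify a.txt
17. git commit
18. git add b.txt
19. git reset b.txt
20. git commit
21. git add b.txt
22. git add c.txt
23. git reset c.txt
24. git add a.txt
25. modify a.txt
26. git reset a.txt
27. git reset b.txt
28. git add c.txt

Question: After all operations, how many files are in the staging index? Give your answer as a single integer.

Answer: 1

Derivation:
After op 1 (modify b.txt): modified={b.txt} staged={none}
After op 2 (git add b.txt): modified={none} staged={b.txt}
After op 3 (git reset b.txt): modified={b.txt} staged={none}
After op 4 (modify b.txt): modified={b.txt} staged={none}
After op 5 (git reset b.txt): modified={b.txt} staged={none}
After op 6 (git add b.txt): modified={none} staged={b.txt}
After op 7 (git commit): modified={none} staged={none}
After op 8 (modify c.txt): modified={c.txt} staged={none}
After op 9 (modify a.txt): modified={a.txt, c.txt} staged={none}
After op 10 (git add c.txt): modified={a.txt} staged={c.txt}
After op 11 (git reset c.txt): modified={a.txt, c.txt} staged={none}
After op 12 (modify b.txt): modified={a.txt, b.txt, c.txt} staged={none}
After op 13 (git add b.txt): modified={a.txt, c.txt} staged={b.txt}
After op 14 (modify b.txt): modified={a.txt, b.txt, c.txt} staged={b.txt}
After op 15 (git add a.txt): modified={b.txt, c.txt} staged={a.txt, b.txt}
After op 16 (modify a.txt): modified={a.txt, b.txt, c.txt} staged={a.txt, b.txt}
After op 17 (git commit): modified={a.txt, b.txt, c.txt} staged={none}
After op 18 (git add b.txt): modified={a.txt, c.txt} staged={b.txt}
After op 19 (git reset b.txt): modified={a.txt, b.txt, c.txt} staged={none}
After op 20 (git commit): modified={a.txt, b.txt, c.txt} staged={none}
After op 21 (git add b.txt): modified={a.txt, c.txt} staged={b.txt}
After op 22 (git add c.txt): modified={a.txt} staged={b.txt, c.txt}
After op 23 (git reset c.txt): modified={a.txt, c.txt} staged={b.txt}
After op 24 (git add a.txt): modified={c.txt} staged={a.txt, b.txt}
After op 25 (modify a.txt): modified={a.txt, c.txt} staged={a.txt, b.txt}
After op 26 (git reset a.txt): modified={a.txt, c.txt} staged={b.txt}
After op 27 (git reset b.txt): modified={a.txt, b.txt, c.txt} staged={none}
After op 28 (git add c.txt): modified={a.txt, b.txt} staged={c.txt}
Final staged set: {c.txt} -> count=1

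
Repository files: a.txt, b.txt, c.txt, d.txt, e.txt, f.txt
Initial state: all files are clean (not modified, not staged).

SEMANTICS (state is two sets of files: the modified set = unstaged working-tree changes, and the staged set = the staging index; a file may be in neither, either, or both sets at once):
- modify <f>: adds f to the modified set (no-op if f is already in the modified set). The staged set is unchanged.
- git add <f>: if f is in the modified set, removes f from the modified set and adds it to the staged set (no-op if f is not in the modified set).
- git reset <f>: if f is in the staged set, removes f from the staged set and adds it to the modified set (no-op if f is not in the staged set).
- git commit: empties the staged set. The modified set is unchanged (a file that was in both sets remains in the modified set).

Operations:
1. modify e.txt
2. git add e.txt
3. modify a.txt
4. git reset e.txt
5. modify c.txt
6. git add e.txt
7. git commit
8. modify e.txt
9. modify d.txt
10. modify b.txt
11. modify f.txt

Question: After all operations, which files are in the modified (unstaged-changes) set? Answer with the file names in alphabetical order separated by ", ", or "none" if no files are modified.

After op 1 (modify e.txt): modified={e.txt} staged={none}
After op 2 (git add e.txt): modified={none} staged={e.txt}
After op 3 (modify a.txt): modified={a.txt} staged={e.txt}
After op 4 (git reset e.txt): modified={a.txt, e.txt} staged={none}
After op 5 (modify c.txt): modified={a.txt, c.txt, e.txt} staged={none}
After op 6 (git add e.txt): modified={a.txt, c.txt} staged={e.txt}
After op 7 (git commit): modified={a.txt, c.txt} staged={none}
After op 8 (modify e.txt): modified={a.txt, c.txt, e.txt} staged={none}
After op 9 (modify d.txt): modified={a.txt, c.txt, d.txt, e.txt} staged={none}
After op 10 (modify b.txt): modified={a.txt, b.txt, c.txt, d.txt, e.txt} staged={none}
After op 11 (modify f.txt): modified={a.txt, b.txt, c.txt, d.txt, e.txt, f.txt} staged={none}

Answer: a.txt, b.txt, c.txt, d.txt, e.txt, f.txt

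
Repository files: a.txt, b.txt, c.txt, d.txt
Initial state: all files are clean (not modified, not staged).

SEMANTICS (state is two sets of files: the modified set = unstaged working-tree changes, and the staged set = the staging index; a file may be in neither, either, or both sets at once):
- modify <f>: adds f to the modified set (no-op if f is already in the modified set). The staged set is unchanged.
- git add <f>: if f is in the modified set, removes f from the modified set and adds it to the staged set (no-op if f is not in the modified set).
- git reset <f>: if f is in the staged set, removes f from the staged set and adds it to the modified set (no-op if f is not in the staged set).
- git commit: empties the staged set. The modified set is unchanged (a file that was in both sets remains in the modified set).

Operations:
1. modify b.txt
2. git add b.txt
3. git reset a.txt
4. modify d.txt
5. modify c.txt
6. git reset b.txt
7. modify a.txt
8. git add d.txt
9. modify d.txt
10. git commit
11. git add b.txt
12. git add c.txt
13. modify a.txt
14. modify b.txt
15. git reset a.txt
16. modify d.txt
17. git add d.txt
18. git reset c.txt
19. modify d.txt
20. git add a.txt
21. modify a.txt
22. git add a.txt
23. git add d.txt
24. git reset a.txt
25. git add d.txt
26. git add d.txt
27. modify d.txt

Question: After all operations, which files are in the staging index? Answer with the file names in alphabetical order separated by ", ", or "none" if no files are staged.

After op 1 (modify b.txt): modified={b.txt} staged={none}
After op 2 (git add b.txt): modified={none} staged={b.txt}
After op 3 (git reset a.txt): modified={none} staged={b.txt}
After op 4 (modify d.txt): modified={d.txt} staged={b.txt}
After op 5 (modify c.txt): modified={c.txt, d.txt} staged={b.txt}
After op 6 (git reset b.txt): modified={b.txt, c.txt, d.txt} staged={none}
After op 7 (modify a.txt): modified={a.txt, b.txt, c.txt, d.txt} staged={none}
After op 8 (git add d.txt): modified={a.txt, b.txt, c.txt} staged={d.txt}
After op 9 (modify d.txt): modified={a.txt, b.txt, c.txt, d.txt} staged={d.txt}
After op 10 (git commit): modified={a.txt, b.txt, c.txt, d.txt} staged={none}
After op 11 (git add b.txt): modified={a.txt, c.txt, d.txt} staged={b.txt}
After op 12 (git add c.txt): modified={a.txt, d.txt} staged={b.txt, c.txt}
After op 13 (modify a.txt): modified={a.txt, d.txt} staged={b.txt, c.txt}
After op 14 (modify b.txt): modified={a.txt, b.txt, d.txt} staged={b.txt, c.txt}
After op 15 (git reset a.txt): modified={a.txt, b.txt, d.txt} staged={b.txt, c.txt}
After op 16 (modify d.txt): modified={a.txt, b.txt, d.txt} staged={b.txt, c.txt}
After op 17 (git add d.txt): modified={a.txt, b.txt} staged={b.txt, c.txt, d.txt}
After op 18 (git reset c.txt): modified={a.txt, b.txt, c.txt} staged={b.txt, d.txt}
After op 19 (modify d.txt): modified={a.txt, b.txt, c.txt, d.txt} staged={b.txt, d.txt}
After op 20 (git add a.txt): modified={b.txt, c.txt, d.txt} staged={a.txt, b.txt, d.txt}
After op 21 (modify a.txt): modified={a.txt, b.txt, c.txt, d.txt} staged={a.txt, b.txt, d.txt}
After op 22 (git add a.txt): modified={b.txt, c.txt, d.txt} staged={a.txt, b.txt, d.txt}
After op 23 (git add d.txt): modified={b.txt, c.txt} staged={a.txt, b.txt, d.txt}
After op 24 (git reset a.txt): modified={a.txt, b.txt, c.txt} staged={b.txt, d.txt}
After op 25 (git add d.txt): modified={a.txt, b.txt, c.txt} staged={b.txt, d.txt}
After op 26 (git add d.txt): modified={a.txt, b.txt, c.txt} staged={b.txt, d.txt}
After op 27 (modify d.txt): modified={a.txt, b.txt, c.txt, d.txt} staged={b.txt, d.txt}

Answer: b.txt, d.txt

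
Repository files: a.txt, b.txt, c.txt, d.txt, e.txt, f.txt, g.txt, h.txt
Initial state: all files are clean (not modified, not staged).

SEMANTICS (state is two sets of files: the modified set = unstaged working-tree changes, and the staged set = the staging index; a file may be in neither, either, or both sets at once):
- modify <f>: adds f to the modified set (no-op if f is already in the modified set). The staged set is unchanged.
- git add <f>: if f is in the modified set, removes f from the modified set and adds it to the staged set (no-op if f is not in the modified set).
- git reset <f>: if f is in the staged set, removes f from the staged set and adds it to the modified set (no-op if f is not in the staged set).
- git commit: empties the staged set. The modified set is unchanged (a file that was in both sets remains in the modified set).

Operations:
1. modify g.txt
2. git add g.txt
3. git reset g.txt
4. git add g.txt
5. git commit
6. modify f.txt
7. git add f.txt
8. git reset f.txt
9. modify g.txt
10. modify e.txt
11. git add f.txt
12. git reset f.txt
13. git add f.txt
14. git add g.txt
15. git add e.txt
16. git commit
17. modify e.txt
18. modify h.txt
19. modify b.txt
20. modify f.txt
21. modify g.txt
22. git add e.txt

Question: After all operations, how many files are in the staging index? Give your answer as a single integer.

After op 1 (modify g.txt): modified={g.txt} staged={none}
After op 2 (git add g.txt): modified={none} staged={g.txt}
After op 3 (git reset g.txt): modified={g.txt} staged={none}
After op 4 (git add g.txt): modified={none} staged={g.txt}
After op 5 (git commit): modified={none} staged={none}
After op 6 (modify f.txt): modified={f.txt} staged={none}
After op 7 (git add f.txt): modified={none} staged={f.txt}
After op 8 (git reset f.txt): modified={f.txt} staged={none}
After op 9 (modify g.txt): modified={f.txt, g.txt} staged={none}
After op 10 (modify e.txt): modified={e.txt, f.txt, g.txt} staged={none}
After op 11 (git add f.txt): modified={e.txt, g.txt} staged={f.txt}
After op 12 (git reset f.txt): modified={e.txt, f.txt, g.txt} staged={none}
After op 13 (git add f.txt): modified={e.txt, g.txt} staged={f.txt}
After op 14 (git add g.txt): modified={e.txt} staged={f.txt, g.txt}
After op 15 (git add e.txt): modified={none} staged={e.txt, f.txt, g.txt}
After op 16 (git commit): modified={none} staged={none}
After op 17 (modify e.txt): modified={e.txt} staged={none}
After op 18 (modify h.txt): modified={e.txt, h.txt} staged={none}
After op 19 (modify b.txt): modified={b.txt, e.txt, h.txt} staged={none}
After op 20 (modify f.txt): modified={b.txt, e.txt, f.txt, h.txt} staged={none}
After op 21 (modify g.txt): modified={b.txt, e.txt, f.txt, g.txt, h.txt} staged={none}
After op 22 (git add e.txt): modified={b.txt, f.txt, g.txt, h.txt} staged={e.txt}
Final staged set: {e.txt} -> count=1

Answer: 1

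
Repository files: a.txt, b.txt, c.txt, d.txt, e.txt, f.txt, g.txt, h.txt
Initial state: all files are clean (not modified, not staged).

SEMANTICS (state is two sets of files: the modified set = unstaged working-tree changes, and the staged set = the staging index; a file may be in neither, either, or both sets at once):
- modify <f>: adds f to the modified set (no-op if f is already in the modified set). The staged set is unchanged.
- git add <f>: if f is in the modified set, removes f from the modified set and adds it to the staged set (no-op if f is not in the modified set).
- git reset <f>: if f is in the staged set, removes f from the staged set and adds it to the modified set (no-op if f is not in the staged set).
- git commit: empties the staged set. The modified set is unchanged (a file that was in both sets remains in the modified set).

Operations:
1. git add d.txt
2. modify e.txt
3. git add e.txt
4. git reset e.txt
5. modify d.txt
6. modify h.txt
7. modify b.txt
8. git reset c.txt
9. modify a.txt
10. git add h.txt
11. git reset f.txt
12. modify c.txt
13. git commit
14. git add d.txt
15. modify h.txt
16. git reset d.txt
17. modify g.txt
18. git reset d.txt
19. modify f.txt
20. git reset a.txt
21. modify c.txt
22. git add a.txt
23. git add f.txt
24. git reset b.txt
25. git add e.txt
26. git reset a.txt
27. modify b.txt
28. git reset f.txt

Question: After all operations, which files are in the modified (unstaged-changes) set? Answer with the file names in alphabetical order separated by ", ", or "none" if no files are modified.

Answer: a.txt, b.txt, c.txt, d.txt, f.txt, g.txt, h.txt

Derivation:
After op 1 (git add d.txt): modified={none} staged={none}
After op 2 (modify e.txt): modified={e.txt} staged={none}
After op 3 (git add e.txt): modified={none} staged={e.txt}
After op 4 (git reset e.txt): modified={e.txt} staged={none}
After op 5 (modify d.txt): modified={d.txt, e.txt} staged={none}
After op 6 (modify h.txt): modified={d.txt, e.txt, h.txt} staged={none}
After op 7 (modify b.txt): modified={b.txt, d.txt, e.txt, h.txt} staged={none}
After op 8 (git reset c.txt): modified={b.txt, d.txt, e.txt, h.txt} staged={none}
After op 9 (modify a.txt): modified={a.txt, b.txt, d.txt, e.txt, h.txt} staged={none}
After op 10 (git add h.txt): modified={a.txt, b.txt, d.txt, e.txt} staged={h.txt}
After op 11 (git reset f.txt): modified={a.txt, b.txt, d.txt, e.txt} staged={h.txt}
After op 12 (modify c.txt): modified={a.txt, b.txt, c.txt, d.txt, e.txt} staged={h.txt}
After op 13 (git commit): modified={a.txt, b.txt, c.txt, d.txt, e.txt} staged={none}
After op 14 (git add d.txt): modified={a.txt, b.txt, c.txt, e.txt} staged={d.txt}
After op 15 (modify h.txt): modified={a.txt, b.txt, c.txt, e.txt, h.txt} staged={d.txt}
After op 16 (git reset d.txt): modified={a.txt, b.txt, c.txt, d.txt, e.txt, h.txt} staged={none}
After op 17 (modify g.txt): modified={a.txt, b.txt, c.txt, d.txt, e.txt, g.txt, h.txt} staged={none}
After op 18 (git reset d.txt): modified={a.txt, b.txt, c.txt, d.txt, e.txt, g.txt, h.txt} staged={none}
After op 19 (modify f.txt): modified={a.txt, b.txt, c.txt, d.txt, e.txt, f.txt, g.txt, h.txt} staged={none}
After op 20 (git reset a.txt): modified={a.txt, b.txt, c.txt, d.txt, e.txt, f.txt, g.txt, h.txt} staged={none}
After op 21 (modify c.txt): modified={a.txt, b.txt, c.txt, d.txt, e.txt, f.txt, g.txt, h.txt} staged={none}
After op 22 (git add a.txt): modified={b.txt, c.txt, d.txt, e.txt, f.txt, g.txt, h.txt} staged={a.txt}
After op 23 (git add f.txt): modified={b.txt, c.txt, d.txt, e.txt, g.txt, h.txt} staged={a.txt, f.txt}
After op 24 (git reset b.txt): modified={b.txt, c.txt, d.txt, e.txt, g.txt, h.txt} staged={a.txt, f.txt}
After op 25 (git add e.txt): modified={b.txt, c.txt, d.txt, g.txt, h.txt} staged={a.txt, e.txt, f.txt}
After op 26 (git reset a.txt): modified={a.txt, b.txt, c.txt, d.txt, g.txt, h.txt} staged={e.txt, f.txt}
After op 27 (modify b.txt): modified={a.txt, b.txt, c.txt, d.txt, g.txt, h.txt} staged={e.txt, f.txt}
After op 28 (git reset f.txt): modified={a.txt, b.txt, c.txt, d.txt, f.txt, g.txt, h.txt} staged={e.txt}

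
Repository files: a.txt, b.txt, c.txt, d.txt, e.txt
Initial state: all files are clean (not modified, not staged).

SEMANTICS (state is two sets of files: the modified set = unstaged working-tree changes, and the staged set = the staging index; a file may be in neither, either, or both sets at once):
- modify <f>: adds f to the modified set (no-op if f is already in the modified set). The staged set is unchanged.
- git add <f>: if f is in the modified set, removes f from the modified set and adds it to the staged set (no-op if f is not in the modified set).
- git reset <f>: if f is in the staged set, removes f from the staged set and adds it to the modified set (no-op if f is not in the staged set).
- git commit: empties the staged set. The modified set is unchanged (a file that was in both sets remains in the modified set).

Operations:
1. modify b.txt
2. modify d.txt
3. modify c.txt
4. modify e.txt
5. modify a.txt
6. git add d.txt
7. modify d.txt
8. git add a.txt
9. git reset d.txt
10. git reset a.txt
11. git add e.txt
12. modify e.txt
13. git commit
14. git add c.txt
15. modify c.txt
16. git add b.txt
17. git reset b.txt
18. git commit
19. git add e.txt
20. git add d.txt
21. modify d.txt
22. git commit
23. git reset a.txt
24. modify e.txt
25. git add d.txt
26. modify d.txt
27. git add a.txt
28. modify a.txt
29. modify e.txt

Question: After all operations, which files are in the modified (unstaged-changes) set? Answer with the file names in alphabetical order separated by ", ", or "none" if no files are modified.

Answer: a.txt, b.txt, c.txt, d.txt, e.txt

Derivation:
After op 1 (modify b.txt): modified={b.txt} staged={none}
After op 2 (modify d.txt): modified={b.txt, d.txt} staged={none}
After op 3 (modify c.txt): modified={b.txt, c.txt, d.txt} staged={none}
After op 4 (modify e.txt): modified={b.txt, c.txt, d.txt, e.txt} staged={none}
After op 5 (modify a.txt): modified={a.txt, b.txt, c.txt, d.txt, e.txt} staged={none}
After op 6 (git add d.txt): modified={a.txt, b.txt, c.txt, e.txt} staged={d.txt}
After op 7 (modify d.txt): modified={a.txt, b.txt, c.txt, d.txt, e.txt} staged={d.txt}
After op 8 (git add a.txt): modified={b.txt, c.txt, d.txt, e.txt} staged={a.txt, d.txt}
After op 9 (git reset d.txt): modified={b.txt, c.txt, d.txt, e.txt} staged={a.txt}
After op 10 (git reset a.txt): modified={a.txt, b.txt, c.txt, d.txt, e.txt} staged={none}
After op 11 (git add e.txt): modified={a.txt, b.txt, c.txt, d.txt} staged={e.txt}
After op 12 (modify e.txt): modified={a.txt, b.txt, c.txt, d.txt, e.txt} staged={e.txt}
After op 13 (git commit): modified={a.txt, b.txt, c.txt, d.txt, e.txt} staged={none}
After op 14 (git add c.txt): modified={a.txt, b.txt, d.txt, e.txt} staged={c.txt}
After op 15 (modify c.txt): modified={a.txt, b.txt, c.txt, d.txt, e.txt} staged={c.txt}
After op 16 (git add b.txt): modified={a.txt, c.txt, d.txt, e.txt} staged={b.txt, c.txt}
After op 17 (git reset b.txt): modified={a.txt, b.txt, c.txt, d.txt, e.txt} staged={c.txt}
After op 18 (git commit): modified={a.txt, b.txt, c.txt, d.txt, e.txt} staged={none}
After op 19 (git add e.txt): modified={a.txt, b.txt, c.txt, d.txt} staged={e.txt}
After op 20 (git add d.txt): modified={a.txt, b.txt, c.txt} staged={d.txt, e.txt}
After op 21 (modify d.txt): modified={a.txt, b.txt, c.txt, d.txt} staged={d.txt, e.txt}
After op 22 (git commit): modified={a.txt, b.txt, c.txt, d.txt} staged={none}
After op 23 (git reset a.txt): modified={a.txt, b.txt, c.txt, d.txt} staged={none}
After op 24 (modify e.txt): modified={a.txt, b.txt, c.txt, d.txt, e.txt} staged={none}
After op 25 (git add d.txt): modified={a.txt, b.txt, c.txt, e.txt} staged={d.txt}
After op 26 (modify d.txt): modified={a.txt, b.txt, c.txt, d.txt, e.txt} staged={d.txt}
After op 27 (git add a.txt): modified={b.txt, c.txt, d.txt, e.txt} staged={a.txt, d.txt}
After op 28 (modify a.txt): modified={a.txt, b.txt, c.txt, d.txt, e.txt} staged={a.txt, d.txt}
After op 29 (modify e.txt): modified={a.txt, b.txt, c.txt, d.txt, e.txt} staged={a.txt, d.txt}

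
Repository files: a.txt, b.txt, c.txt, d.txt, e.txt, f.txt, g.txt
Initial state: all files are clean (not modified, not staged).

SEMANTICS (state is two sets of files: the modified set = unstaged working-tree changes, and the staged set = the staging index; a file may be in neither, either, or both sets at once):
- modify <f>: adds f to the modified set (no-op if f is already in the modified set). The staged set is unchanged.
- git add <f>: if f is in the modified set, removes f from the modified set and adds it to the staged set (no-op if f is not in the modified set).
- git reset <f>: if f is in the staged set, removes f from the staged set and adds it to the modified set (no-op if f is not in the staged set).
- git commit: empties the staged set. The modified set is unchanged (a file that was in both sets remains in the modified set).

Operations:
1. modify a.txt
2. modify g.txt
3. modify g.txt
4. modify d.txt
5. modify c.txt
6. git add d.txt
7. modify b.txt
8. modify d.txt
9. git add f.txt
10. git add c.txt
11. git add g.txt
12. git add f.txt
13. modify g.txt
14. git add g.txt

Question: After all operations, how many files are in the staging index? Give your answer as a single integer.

After op 1 (modify a.txt): modified={a.txt} staged={none}
After op 2 (modify g.txt): modified={a.txt, g.txt} staged={none}
After op 3 (modify g.txt): modified={a.txt, g.txt} staged={none}
After op 4 (modify d.txt): modified={a.txt, d.txt, g.txt} staged={none}
After op 5 (modify c.txt): modified={a.txt, c.txt, d.txt, g.txt} staged={none}
After op 6 (git add d.txt): modified={a.txt, c.txt, g.txt} staged={d.txt}
After op 7 (modify b.txt): modified={a.txt, b.txt, c.txt, g.txt} staged={d.txt}
After op 8 (modify d.txt): modified={a.txt, b.txt, c.txt, d.txt, g.txt} staged={d.txt}
After op 9 (git add f.txt): modified={a.txt, b.txt, c.txt, d.txt, g.txt} staged={d.txt}
After op 10 (git add c.txt): modified={a.txt, b.txt, d.txt, g.txt} staged={c.txt, d.txt}
After op 11 (git add g.txt): modified={a.txt, b.txt, d.txt} staged={c.txt, d.txt, g.txt}
After op 12 (git add f.txt): modified={a.txt, b.txt, d.txt} staged={c.txt, d.txt, g.txt}
After op 13 (modify g.txt): modified={a.txt, b.txt, d.txt, g.txt} staged={c.txt, d.txt, g.txt}
After op 14 (git add g.txt): modified={a.txt, b.txt, d.txt} staged={c.txt, d.txt, g.txt}
Final staged set: {c.txt, d.txt, g.txt} -> count=3

Answer: 3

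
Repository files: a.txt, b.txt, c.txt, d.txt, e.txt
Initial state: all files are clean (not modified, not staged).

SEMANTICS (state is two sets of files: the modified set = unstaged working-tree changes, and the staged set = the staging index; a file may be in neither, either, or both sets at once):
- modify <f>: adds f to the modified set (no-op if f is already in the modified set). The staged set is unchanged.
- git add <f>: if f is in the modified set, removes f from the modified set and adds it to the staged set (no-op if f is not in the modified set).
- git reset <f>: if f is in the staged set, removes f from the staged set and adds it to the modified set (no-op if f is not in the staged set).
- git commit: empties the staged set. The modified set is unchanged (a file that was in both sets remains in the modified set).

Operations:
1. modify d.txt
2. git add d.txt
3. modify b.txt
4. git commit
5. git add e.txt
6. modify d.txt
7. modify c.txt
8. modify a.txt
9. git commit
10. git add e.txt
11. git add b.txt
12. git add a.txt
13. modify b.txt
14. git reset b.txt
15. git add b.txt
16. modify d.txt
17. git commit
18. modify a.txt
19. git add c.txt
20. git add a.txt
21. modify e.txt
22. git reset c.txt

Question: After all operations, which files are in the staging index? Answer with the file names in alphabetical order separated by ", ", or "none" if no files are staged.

After op 1 (modify d.txt): modified={d.txt} staged={none}
After op 2 (git add d.txt): modified={none} staged={d.txt}
After op 3 (modify b.txt): modified={b.txt} staged={d.txt}
After op 4 (git commit): modified={b.txt} staged={none}
After op 5 (git add e.txt): modified={b.txt} staged={none}
After op 6 (modify d.txt): modified={b.txt, d.txt} staged={none}
After op 7 (modify c.txt): modified={b.txt, c.txt, d.txt} staged={none}
After op 8 (modify a.txt): modified={a.txt, b.txt, c.txt, d.txt} staged={none}
After op 9 (git commit): modified={a.txt, b.txt, c.txt, d.txt} staged={none}
After op 10 (git add e.txt): modified={a.txt, b.txt, c.txt, d.txt} staged={none}
After op 11 (git add b.txt): modified={a.txt, c.txt, d.txt} staged={b.txt}
After op 12 (git add a.txt): modified={c.txt, d.txt} staged={a.txt, b.txt}
After op 13 (modify b.txt): modified={b.txt, c.txt, d.txt} staged={a.txt, b.txt}
After op 14 (git reset b.txt): modified={b.txt, c.txt, d.txt} staged={a.txt}
After op 15 (git add b.txt): modified={c.txt, d.txt} staged={a.txt, b.txt}
After op 16 (modify d.txt): modified={c.txt, d.txt} staged={a.txt, b.txt}
After op 17 (git commit): modified={c.txt, d.txt} staged={none}
After op 18 (modify a.txt): modified={a.txt, c.txt, d.txt} staged={none}
After op 19 (git add c.txt): modified={a.txt, d.txt} staged={c.txt}
After op 20 (git add a.txt): modified={d.txt} staged={a.txt, c.txt}
After op 21 (modify e.txt): modified={d.txt, e.txt} staged={a.txt, c.txt}
After op 22 (git reset c.txt): modified={c.txt, d.txt, e.txt} staged={a.txt}

Answer: a.txt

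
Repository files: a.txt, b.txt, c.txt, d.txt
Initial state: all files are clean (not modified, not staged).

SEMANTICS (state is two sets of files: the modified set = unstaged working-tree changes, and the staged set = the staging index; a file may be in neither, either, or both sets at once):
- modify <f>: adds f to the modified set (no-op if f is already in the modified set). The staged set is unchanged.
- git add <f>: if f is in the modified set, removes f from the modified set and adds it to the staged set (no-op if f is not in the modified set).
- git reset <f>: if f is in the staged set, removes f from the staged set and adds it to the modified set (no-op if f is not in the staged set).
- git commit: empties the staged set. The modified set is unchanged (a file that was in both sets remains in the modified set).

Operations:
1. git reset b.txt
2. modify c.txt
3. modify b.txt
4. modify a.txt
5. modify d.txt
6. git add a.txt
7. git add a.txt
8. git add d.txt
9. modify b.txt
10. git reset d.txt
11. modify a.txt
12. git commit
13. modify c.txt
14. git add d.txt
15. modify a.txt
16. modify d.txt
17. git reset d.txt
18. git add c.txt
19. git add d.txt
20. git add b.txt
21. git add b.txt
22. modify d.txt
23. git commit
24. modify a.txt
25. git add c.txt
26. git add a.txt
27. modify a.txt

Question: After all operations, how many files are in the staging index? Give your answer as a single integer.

After op 1 (git reset b.txt): modified={none} staged={none}
After op 2 (modify c.txt): modified={c.txt} staged={none}
After op 3 (modify b.txt): modified={b.txt, c.txt} staged={none}
After op 4 (modify a.txt): modified={a.txt, b.txt, c.txt} staged={none}
After op 5 (modify d.txt): modified={a.txt, b.txt, c.txt, d.txt} staged={none}
After op 6 (git add a.txt): modified={b.txt, c.txt, d.txt} staged={a.txt}
After op 7 (git add a.txt): modified={b.txt, c.txt, d.txt} staged={a.txt}
After op 8 (git add d.txt): modified={b.txt, c.txt} staged={a.txt, d.txt}
After op 9 (modify b.txt): modified={b.txt, c.txt} staged={a.txt, d.txt}
After op 10 (git reset d.txt): modified={b.txt, c.txt, d.txt} staged={a.txt}
After op 11 (modify a.txt): modified={a.txt, b.txt, c.txt, d.txt} staged={a.txt}
After op 12 (git commit): modified={a.txt, b.txt, c.txt, d.txt} staged={none}
After op 13 (modify c.txt): modified={a.txt, b.txt, c.txt, d.txt} staged={none}
After op 14 (git add d.txt): modified={a.txt, b.txt, c.txt} staged={d.txt}
After op 15 (modify a.txt): modified={a.txt, b.txt, c.txt} staged={d.txt}
After op 16 (modify d.txt): modified={a.txt, b.txt, c.txt, d.txt} staged={d.txt}
After op 17 (git reset d.txt): modified={a.txt, b.txt, c.txt, d.txt} staged={none}
After op 18 (git add c.txt): modified={a.txt, b.txt, d.txt} staged={c.txt}
After op 19 (git add d.txt): modified={a.txt, b.txt} staged={c.txt, d.txt}
After op 20 (git add b.txt): modified={a.txt} staged={b.txt, c.txt, d.txt}
After op 21 (git add b.txt): modified={a.txt} staged={b.txt, c.txt, d.txt}
After op 22 (modify d.txt): modified={a.txt, d.txt} staged={b.txt, c.txt, d.txt}
After op 23 (git commit): modified={a.txt, d.txt} staged={none}
After op 24 (modify a.txt): modified={a.txt, d.txt} staged={none}
After op 25 (git add c.txt): modified={a.txt, d.txt} staged={none}
After op 26 (git add a.txt): modified={d.txt} staged={a.txt}
After op 27 (modify a.txt): modified={a.txt, d.txt} staged={a.txt}
Final staged set: {a.txt} -> count=1

Answer: 1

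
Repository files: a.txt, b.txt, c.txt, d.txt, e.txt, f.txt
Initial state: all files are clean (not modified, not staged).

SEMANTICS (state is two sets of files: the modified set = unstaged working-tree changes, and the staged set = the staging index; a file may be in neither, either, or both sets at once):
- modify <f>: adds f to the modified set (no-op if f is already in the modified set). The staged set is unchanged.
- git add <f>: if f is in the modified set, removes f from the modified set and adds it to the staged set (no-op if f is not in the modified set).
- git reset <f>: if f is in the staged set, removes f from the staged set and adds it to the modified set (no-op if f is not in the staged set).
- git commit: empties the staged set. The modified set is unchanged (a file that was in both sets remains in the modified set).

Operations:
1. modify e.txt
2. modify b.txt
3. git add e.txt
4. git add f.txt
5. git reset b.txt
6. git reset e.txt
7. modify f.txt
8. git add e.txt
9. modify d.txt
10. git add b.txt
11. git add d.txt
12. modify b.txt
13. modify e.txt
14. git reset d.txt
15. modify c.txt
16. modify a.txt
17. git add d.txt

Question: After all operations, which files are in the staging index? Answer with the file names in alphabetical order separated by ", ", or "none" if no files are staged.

Answer: b.txt, d.txt, e.txt

Derivation:
After op 1 (modify e.txt): modified={e.txt} staged={none}
After op 2 (modify b.txt): modified={b.txt, e.txt} staged={none}
After op 3 (git add e.txt): modified={b.txt} staged={e.txt}
After op 4 (git add f.txt): modified={b.txt} staged={e.txt}
After op 5 (git reset b.txt): modified={b.txt} staged={e.txt}
After op 6 (git reset e.txt): modified={b.txt, e.txt} staged={none}
After op 7 (modify f.txt): modified={b.txt, e.txt, f.txt} staged={none}
After op 8 (git add e.txt): modified={b.txt, f.txt} staged={e.txt}
After op 9 (modify d.txt): modified={b.txt, d.txt, f.txt} staged={e.txt}
After op 10 (git add b.txt): modified={d.txt, f.txt} staged={b.txt, e.txt}
After op 11 (git add d.txt): modified={f.txt} staged={b.txt, d.txt, e.txt}
After op 12 (modify b.txt): modified={b.txt, f.txt} staged={b.txt, d.txt, e.txt}
After op 13 (modify e.txt): modified={b.txt, e.txt, f.txt} staged={b.txt, d.txt, e.txt}
After op 14 (git reset d.txt): modified={b.txt, d.txt, e.txt, f.txt} staged={b.txt, e.txt}
After op 15 (modify c.txt): modified={b.txt, c.txt, d.txt, e.txt, f.txt} staged={b.txt, e.txt}
After op 16 (modify a.txt): modified={a.txt, b.txt, c.txt, d.txt, e.txt, f.txt} staged={b.txt, e.txt}
After op 17 (git add d.txt): modified={a.txt, b.txt, c.txt, e.txt, f.txt} staged={b.txt, d.txt, e.txt}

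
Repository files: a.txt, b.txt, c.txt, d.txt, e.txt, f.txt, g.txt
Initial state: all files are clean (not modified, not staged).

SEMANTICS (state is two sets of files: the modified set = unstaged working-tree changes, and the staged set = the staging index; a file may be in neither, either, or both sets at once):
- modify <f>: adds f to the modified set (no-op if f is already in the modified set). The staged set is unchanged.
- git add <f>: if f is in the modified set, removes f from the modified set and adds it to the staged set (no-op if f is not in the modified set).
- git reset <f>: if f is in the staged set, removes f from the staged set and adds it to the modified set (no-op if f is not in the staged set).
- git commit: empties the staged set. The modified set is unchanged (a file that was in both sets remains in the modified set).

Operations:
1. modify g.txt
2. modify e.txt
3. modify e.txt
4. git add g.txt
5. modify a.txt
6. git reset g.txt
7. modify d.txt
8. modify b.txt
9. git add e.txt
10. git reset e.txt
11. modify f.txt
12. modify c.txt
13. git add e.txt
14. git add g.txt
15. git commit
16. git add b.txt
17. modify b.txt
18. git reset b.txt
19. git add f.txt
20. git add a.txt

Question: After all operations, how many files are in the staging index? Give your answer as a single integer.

After op 1 (modify g.txt): modified={g.txt} staged={none}
After op 2 (modify e.txt): modified={e.txt, g.txt} staged={none}
After op 3 (modify e.txt): modified={e.txt, g.txt} staged={none}
After op 4 (git add g.txt): modified={e.txt} staged={g.txt}
After op 5 (modify a.txt): modified={a.txt, e.txt} staged={g.txt}
After op 6 (git reset g.txt): modified={a.txt, e.txt, g.txt} staged={none}
After op 7 (modify d.txt): modified={a.txt, d.txt, e.txt, g.txt} staged={none}
After op 8 (modify b.txt): modified={a.txt, b.txt, d.txt, e.txt, g.txt} staged={none}
After op 9 (git add e.txt): modified={a.txt, b.txt, d.txt, g.txt} staged={e.txt}
After op 10 (git reset e.txt): modified={a.txt, b.txt, d.txt, e.txt, g.txt} staged={none}
After op 11 (modify f.txt): modified={a.txt, b.txt, d.txt, e.txt, f.txt, g.txt} staged={none}
After op 12 (modify c.txt): modified={a.txt, b.txt, c.txt, d.txt, e.txt, f.txt, g.txt} staged={none}
After op 13 (git add e.txt): modified={a.txt, b.txt, c.txt, d.txt, f.txt, g.txt} staged={e.txt}
After op 14 (git add g.txt): modified={a.txt, b.txt, c.txt, d.txt, f.txt} staged={e.txt, g.txt}
After op 15 (git commit): modified={a.txt, b.txt, c.txt, d.txt, f.txt} staged={none}
After op 16 (git add b.txt): modified={a.txt, c.txt, d.txt, f.txt} staged={b.txt}
After op 17 (modify b.txt): modified={a.txt, b.txt, c.txt, d.txt, f.txt} staged={b.txt}
After op 18 (git reset b.txt): modified={a.txt, b.txt, c.txt, d.txt, f.txt} staged={none}
After op 19 (git add f.txt): modified={a.txt, b.txt, c.txt, d.txt} staged={f.txt}
After op 20 (git add a.txt): modified={b.txt, c.txt, d.txt} staged={a.txt, f.txt}
Final staged set: {a.txt, f.txt} -> count=2

Answer: 2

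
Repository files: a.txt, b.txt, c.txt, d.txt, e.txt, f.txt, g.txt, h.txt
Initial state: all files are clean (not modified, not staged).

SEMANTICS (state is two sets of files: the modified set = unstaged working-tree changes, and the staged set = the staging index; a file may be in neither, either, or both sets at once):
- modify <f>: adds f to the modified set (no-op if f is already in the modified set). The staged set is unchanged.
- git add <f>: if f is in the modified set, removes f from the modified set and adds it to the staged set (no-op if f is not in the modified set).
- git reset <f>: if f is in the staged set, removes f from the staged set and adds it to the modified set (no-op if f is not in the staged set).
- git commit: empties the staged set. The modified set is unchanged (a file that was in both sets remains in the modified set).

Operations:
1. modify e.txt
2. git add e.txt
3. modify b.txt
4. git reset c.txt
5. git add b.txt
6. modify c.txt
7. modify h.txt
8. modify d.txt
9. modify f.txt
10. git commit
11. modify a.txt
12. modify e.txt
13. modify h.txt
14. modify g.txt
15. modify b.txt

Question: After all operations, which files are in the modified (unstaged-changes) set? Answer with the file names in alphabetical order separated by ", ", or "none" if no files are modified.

Answer: a.txt, b.txt, c.txt, d.txt, e.txt, f.txt, g.txt, h.txt

Derivation:
After op 1 (modify e.txt): modified={e.txt} staged={none}
After op 2 (git add e.txt): modified={none} staged={e.txt}
After op 3 (modify b.txt): modified={b.txt} staged={e.txt}
After op 4 (git reset c.txt): modified={b.txt} staged={e.txt}
After op 5 (git add b.txt): modified={none} staged={b.txt, e.txt}
After op 6 (modify c.txt): modified={c.txt} staged={b.txt, e.txt}
After op 7 (modify h.txt): modified={c.txt, h.txt} staged={b.txt, e.txt}
After op 8 (modify d.txt): modified={c.txt, d.txt, h.txt} staged={b.txt, e.txt}
After op 9 (modify f.txt): modified={c.txt, d.txt, f.txt, h.txt} staged={b.txt, e.txt}
After op 10 (git commit): modified={c.txt, d.txt, f.txt, h.txt} staged={none}
After op 11 (modify a.txt): modified={a.txt, c.txt, d.txt, f.txt, h.txt} staged={none}
After op 12 (modify e.txt): modified={a.txt, c.txt, d.txt, e.txt, f.txt, h.txt} staged={none}
After op 13 (modify h.txt): modified={a.txt, c.txt, d.txt, e.txt, f.txt, h.txt} staged={none}
After op 14 (modify g.txt): modified={a.txt, c.txt, d.txt, e.txt, f.txt, g.txt, h.txt} staged={none}
After op 15 (modify b.txt): modified={a.txt, b.txt, c.txt, d.txt, e.txt, f.txt, g.txt, h.txt} staged={none}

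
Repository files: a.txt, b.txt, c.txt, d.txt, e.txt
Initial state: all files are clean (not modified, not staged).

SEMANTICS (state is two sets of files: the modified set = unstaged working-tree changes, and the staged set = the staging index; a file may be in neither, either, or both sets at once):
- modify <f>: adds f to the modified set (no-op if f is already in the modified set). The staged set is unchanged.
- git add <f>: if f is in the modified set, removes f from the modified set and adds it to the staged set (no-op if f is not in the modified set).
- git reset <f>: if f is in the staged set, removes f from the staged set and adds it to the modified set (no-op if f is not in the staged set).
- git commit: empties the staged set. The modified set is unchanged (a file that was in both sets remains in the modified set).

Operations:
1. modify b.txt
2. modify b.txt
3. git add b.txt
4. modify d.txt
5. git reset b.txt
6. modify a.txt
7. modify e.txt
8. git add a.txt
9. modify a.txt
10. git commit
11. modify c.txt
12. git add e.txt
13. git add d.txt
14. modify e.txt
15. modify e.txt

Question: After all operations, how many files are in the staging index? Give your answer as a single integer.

Answer: 2

Derivation:
After op 1 (modify b.txt): modified={b.txt} staged={none}
After op 2 (modify b.txt): modified={b.txt} staged={none}
After op 3 (git add b.txt): modified={none} staged={b.txt}
After op 4 (modify d.txt): modified={d.txt} staged={b.txt}
After op 5 (git reset b.txt): modified={b.txt, d.txt} staged={none}
After op 6 (modify a.txt): modified={a.txt, b.txt, d.txt} staged={none}
After op 7 (modify e.txt): modified={a.txt, b.txt, d.txt, e.txt} staged={none}
After op 8 (git add a.txt): modified={b.txt, d.txt, e.txt} staged={a.txt}
After op 9 (modify a.txt): modified={a.txt, b.txt, d.txt, e.txt} staged={a.txt}
After op 10 (git commit): modified={a.txt, b.txt, d.txt, e.txt} staged={none}
After op 11 (modify c.txt): modified={a.txt, b.txt, c.txt, d.txt, e.txt} staged={none}
After op 12 (git add e.txt): modified={a.txt, b.txt, c.txt, d.txt} staged={e.txt}
After op 13 (git add d.txt): modified={a.txt, b.txt, c.txt} staged={d.txt, e.txt}
After op 14 (modify e.txt): modified={a.txt, b.txt, c.txt, e.txt} staged={d.txt, e.txt}
After op 15 (modify e.txt): modified={a.txt, b.txt, c.txt, e.txt} staged={d.txt, e.txt}
Final staged set: {d.txt, e.txt} -> count=2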